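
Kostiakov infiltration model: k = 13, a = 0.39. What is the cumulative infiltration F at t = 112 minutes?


F = k * t^a = 13 * 112^0.39
F = 13 * 6.297889

81.8726 mm


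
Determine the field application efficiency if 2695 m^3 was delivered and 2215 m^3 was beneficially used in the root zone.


Ea = V_root / V_field * 100 = 2215 / 2695 * 100 = 82.1892%

82.1892 %


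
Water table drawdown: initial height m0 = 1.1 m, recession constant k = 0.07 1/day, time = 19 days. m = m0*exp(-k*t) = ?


m = m0 * exp(-k*t)
m = 1.1 * exp(-0.07 * 19)
m = 1.1 * exp(-1.3300)

0.2909 m


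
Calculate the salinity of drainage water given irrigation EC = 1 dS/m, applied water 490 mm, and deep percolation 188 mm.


EC_dw = EC_iw * D_iw / D_dw
EC_dw = 1 * 490 / 188
EC_dw = 490 / 188

2.6064 dS/m


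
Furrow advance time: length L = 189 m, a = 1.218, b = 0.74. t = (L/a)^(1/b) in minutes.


t = (L/a)^(1/b)
t = (189/1.218)^(1/0.74)
t = 155.172414^(1/0.74)

913.1879 min


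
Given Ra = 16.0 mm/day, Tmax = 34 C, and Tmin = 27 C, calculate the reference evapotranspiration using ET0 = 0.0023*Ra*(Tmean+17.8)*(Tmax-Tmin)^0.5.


Tmean = (Tmax + Tmin)/2 = (34 + 27)/2 = 30.5
ET0 = 0.0023 * 16.0 * (30.5 + 17.8) * sqrt(34 - 27)
ET0 = 0.0023 * 16.0 * 48.3 * 2.645751

4.7027 mm/day


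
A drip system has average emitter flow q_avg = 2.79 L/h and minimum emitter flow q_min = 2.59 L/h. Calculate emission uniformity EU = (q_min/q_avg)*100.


EU = (q_min/q_avg)*100 = (2.59/2.79)*100 = 92.8315%

92.8315 %


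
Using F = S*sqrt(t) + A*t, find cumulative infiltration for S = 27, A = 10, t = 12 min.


F = S*sqrt(t) + A*t
F = 27*sqrt(12) + 10*12
F = 27*3.464102 + 120

213.5308 mm


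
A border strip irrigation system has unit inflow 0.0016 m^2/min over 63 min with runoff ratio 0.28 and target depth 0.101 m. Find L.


L = q*t/((1+r)*Z)
L = 0.0016*63/((1+0.28)*0.101)
L = 0.1008/0.12928

0.7797 m


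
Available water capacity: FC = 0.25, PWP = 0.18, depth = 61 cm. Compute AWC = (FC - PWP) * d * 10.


AWC = (FC - PWP) * d * 10
AWC = (0.25 - 0.18) * 61 * 10
AWC = 0.0700 * 61 * 10

42.7000 mm


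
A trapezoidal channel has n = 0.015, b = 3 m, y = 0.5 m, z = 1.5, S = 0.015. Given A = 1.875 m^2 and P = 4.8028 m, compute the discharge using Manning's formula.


R = A/P = 1.875/4.8028 = 0.390397
Q = (1/0.015) * 1.875 * 0.390397^(2/3) * 0.015^0.5

8.1776 m^3/s


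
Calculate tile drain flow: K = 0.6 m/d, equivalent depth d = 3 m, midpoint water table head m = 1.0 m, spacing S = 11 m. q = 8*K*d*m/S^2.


q = 8*K*d*m/S^2
q = 8*0.6*3*1.0/11^2
q = 14.4000 / 121

0.1190 m/d


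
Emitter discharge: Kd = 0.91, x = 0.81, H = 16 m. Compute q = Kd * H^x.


q = Kd * H^x = 0.91 * 16^0.81 = 0.91 * 9.447941

8.5976 L/h


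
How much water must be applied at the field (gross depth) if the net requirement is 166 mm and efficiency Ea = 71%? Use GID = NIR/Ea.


Ea = 71% = 0.71
GID = NIR / Ea = 166 / 0.71 = 233.8028 mm

233.8028 mm


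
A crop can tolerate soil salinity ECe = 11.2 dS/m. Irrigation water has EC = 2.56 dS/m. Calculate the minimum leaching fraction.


LR = ECiw / (5*ECe - ECiw)
LR = 2.56 / (5*11.2 - 2.56)
LR = 2.56 / 53.4400

0.0479


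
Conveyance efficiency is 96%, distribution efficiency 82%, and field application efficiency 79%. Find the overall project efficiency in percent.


Ec = 0.96, Eb = 0.82, Ea = 0.79
E = 0.96 * 0.82 * 0.79 * 100 = 62.1888%

62.1888 %


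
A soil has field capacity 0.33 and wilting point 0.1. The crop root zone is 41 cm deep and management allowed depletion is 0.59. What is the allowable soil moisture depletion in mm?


SMD = (FC - PWP) * d * MAD * 10
SMD = (0.33 - 0.1) * 41 * 0.59 * 10
SMD = 0.2300 * 41 * 0.59 * 10

55.6370 mm


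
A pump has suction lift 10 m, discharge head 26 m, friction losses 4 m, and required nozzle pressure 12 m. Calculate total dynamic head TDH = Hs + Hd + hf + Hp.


TDH = Hs + Hd + hf + Hp = 10 + 26 + 4 + 12 = 52

52 m


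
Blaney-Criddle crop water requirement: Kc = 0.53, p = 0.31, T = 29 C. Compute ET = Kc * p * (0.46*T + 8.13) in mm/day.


ET = Kc * p * (0.46*T + 8.13)
ET = 0.53 * 0.31 * (0.46*29 + 8.13)
ET = 0.53 * 0.31 * 21.4700

3.5275 mm/day


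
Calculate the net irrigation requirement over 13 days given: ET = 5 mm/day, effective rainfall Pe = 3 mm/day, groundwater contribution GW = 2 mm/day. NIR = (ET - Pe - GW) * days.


Daily deficit = ET - Pe - GW = 5 - 3 - 2 = 0 mm/day
NIR = 0 * 13 = 0 mm

0 mm


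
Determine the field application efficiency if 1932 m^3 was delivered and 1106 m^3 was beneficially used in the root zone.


Ea = V_root / V_field * 100 = 1106 / 1932 * 100 = 57.2464%

57.2464 %


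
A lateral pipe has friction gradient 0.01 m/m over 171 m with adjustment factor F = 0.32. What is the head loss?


hf = J * L * F = 0.01 * 171 * 0.32 = 0.5472 m

0.5472 m


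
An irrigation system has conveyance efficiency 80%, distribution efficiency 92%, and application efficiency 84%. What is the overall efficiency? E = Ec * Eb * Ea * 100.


Ec = 0.8, Eb = 0.92, Ea = 0.84
E = 0.8 * 0.92 * 0.84 * 100 = 61.8240%

61.8240 %


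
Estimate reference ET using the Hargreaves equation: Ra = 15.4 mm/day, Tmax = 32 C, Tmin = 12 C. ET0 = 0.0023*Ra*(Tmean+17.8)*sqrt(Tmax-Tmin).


Tmean = (Tmax + Tmin)/2 = (32 + 12)/2 = 22.0
ET0 = 0.0023 * 15.4 * (22.0 + 17.8) * sqrt(32 - 12)
ET0 = 0.0023 * 15.4 * 39.8 * 4.472136

6.3044 mm/day


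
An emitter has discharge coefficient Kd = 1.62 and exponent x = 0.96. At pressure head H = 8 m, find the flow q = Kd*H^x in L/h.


q = Kd * H^x = 1.62 * 8^0.96 = 1.62 * 7.361501

11.9256 L/h


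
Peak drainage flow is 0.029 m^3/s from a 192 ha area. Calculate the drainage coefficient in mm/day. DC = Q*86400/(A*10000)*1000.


DC = Q * 86400 / (A * 10000) * 1000
DC = 0.029 * 86400 / (192 * 10000) * 1000
DC = 2505600.0000 / 1920000

1.3050 mm/day


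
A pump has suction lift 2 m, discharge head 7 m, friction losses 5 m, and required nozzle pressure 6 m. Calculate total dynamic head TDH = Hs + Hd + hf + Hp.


TDH = Hs + Hd + hf + Hp = 2 + 7 + 5 + 6 = 20

20 m


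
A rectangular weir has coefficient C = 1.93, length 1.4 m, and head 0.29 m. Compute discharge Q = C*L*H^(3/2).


Q = C * L * H^(3/2) = 1.93 * 1.4 * 0.29^1.5 = 1.93 * 1.4 * 0.156170

0.4220 m^3/s


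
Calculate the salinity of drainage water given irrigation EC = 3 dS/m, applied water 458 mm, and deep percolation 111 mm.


EC_dw = EC_iw * D_iw / D_dw
EC_dw = 3 * 458 / 111
EC_dw = 1374 / 111

12.3784 dS/m


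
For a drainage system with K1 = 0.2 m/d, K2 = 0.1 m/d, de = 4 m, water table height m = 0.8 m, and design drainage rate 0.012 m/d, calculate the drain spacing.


S^2 = 8*K2*de*m/q + 4*K1*m^2/q
S^2 = 8*0.1*4*0.8/0.012 + 4*0.2*0.8^2/0.012
S = sqrt(256.0000)

16.0000 m


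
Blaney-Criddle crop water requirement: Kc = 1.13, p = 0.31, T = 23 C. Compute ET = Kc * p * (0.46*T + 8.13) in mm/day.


ET = Kc * p * (0.46*T + 8.13)
ET = 1.13 * 0.31 * (0.46*23 + 8.13)
ET = 1.13 * 0.31 * 18.7100

6.5541 mm/day


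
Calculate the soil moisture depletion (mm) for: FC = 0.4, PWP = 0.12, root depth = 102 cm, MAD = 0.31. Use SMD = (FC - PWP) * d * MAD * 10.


SMD = (FC - PWP) * d * MAD * 10
SMD = (0.4 - 0.12) * 102 * 0.31 * 10
SMD = 0.2800 * 102 * 0.31 * 10

88.5360 mm


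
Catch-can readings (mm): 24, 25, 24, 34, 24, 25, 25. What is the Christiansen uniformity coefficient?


mean = 25.857143 mm
MAD = 2.326531 mm
CU = (1 - 2.326531/25.857143)*100

91.0024 %


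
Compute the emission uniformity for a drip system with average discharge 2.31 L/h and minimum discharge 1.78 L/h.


EU = (q_min/q_avg)*100 = (1.78/2.31)*100 = 77.0563%

77.0563 %


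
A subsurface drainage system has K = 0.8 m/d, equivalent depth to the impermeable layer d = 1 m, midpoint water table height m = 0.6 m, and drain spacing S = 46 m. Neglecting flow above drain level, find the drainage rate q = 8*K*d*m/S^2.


q = 8*K*d*m/S^2
q = 8*0.8*1*0.6/46^2
q = 3.8400 / 2116

0.0018 m/d


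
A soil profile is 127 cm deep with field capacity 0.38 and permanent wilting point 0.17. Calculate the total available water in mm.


AWC = (FC - PWP) * d * 10
AWC = (0.38 - 0.17) * 127 * 10
AWC = 0.2100 * 127 * 10

266.7000 mm


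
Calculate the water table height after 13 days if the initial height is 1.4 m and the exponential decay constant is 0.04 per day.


m = m0 * exp(-k*t)
m = 1.4 * exp(-0.04 * 13)
m = 1.4 * exp(-0.5200)

0.8323 m


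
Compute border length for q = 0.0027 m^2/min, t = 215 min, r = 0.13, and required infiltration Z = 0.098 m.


L = q*t/((1+r)*Z)
L = 0.0027*215/((1+0.13)*0.098)
L = 0.5805/0.11074

5.2420 m


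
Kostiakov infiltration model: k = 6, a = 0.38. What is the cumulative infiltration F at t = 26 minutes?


F = k * t^a = 6 * 26^0.38
F = 6 * 3.448974

20.6938 mm


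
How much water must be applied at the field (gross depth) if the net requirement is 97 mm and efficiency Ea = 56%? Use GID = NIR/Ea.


Ea = 56% = 0.56
GID = NIR / Ea = 97 / 0.56 = 173.2143 mm

173.2143 mm


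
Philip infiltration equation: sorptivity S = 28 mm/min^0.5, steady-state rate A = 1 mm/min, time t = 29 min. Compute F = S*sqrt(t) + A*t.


F = S*sqrt(t) + A*t
F = 28*sqrt(29) + 1*29
F = 28*5.385165 + 29

179.7846 mm


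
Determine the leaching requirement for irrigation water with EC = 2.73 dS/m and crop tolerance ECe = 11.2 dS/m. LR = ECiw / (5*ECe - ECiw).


LR = ECiw / (5*ECe - ECiw)
LR = 2.73 / (5*11.2 - 2.73)
LR = 2.73 / 53.2700

0.0512


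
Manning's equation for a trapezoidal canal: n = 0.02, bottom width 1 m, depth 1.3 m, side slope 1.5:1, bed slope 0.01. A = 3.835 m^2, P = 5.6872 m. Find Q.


R = A/P = 3.835/5.6872 = 0.674321
Q = (1/0.02) * 3.835 * 0.674321^(2/3) * 0.01^0.5

14.7451 m^3/s


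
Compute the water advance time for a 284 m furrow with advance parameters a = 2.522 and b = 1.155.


t = (L/a)^(1/b)
t = (284/2.522)^(1/1.155)
t = 112.609040^(1/1.155)

59.7384 min


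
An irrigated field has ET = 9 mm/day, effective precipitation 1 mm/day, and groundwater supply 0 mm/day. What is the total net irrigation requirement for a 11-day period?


Daily deficit = ET - Pe - GW = 9 - 1 - 0 = 8 mm/day
NIR = 8 * 11 = 88 mm

88.0000 mm


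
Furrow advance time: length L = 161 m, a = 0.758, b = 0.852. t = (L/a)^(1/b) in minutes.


t = (L/a)^(1/b)
t = (161/0.758)^(1/0.852)
t = 212.401055^(1/0.852)

538.7714 min


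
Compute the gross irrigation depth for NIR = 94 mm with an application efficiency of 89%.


Ea = 89% = 0.89
GID = NIR / Ea = 94 / 0.89 = 105.6180 mm

105.6180 mm


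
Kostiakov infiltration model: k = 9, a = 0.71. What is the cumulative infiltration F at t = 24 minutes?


F = k * t^a = 9 * 24^0.71
F = 9 * 9.548826

85.9394 mm


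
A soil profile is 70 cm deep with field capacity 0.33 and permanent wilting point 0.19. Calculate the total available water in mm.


AWC = (FC - PWP) * d * 10
AWC = (0.33 - 0.19) * 70 * 10
AWC = 0.1400 * 70 * 10

98.0000 mm


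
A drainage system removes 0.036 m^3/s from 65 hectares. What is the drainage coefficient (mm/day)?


DC = Q * 86400 / (A * 10000) * 1000
DC = 0.036 * 86400 / (65 * 10000) * 1000
DC = 3110400.0000 / 650000

4.7852 mm/day


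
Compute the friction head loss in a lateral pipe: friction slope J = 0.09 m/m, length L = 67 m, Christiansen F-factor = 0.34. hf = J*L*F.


hf = J * L * F = 0.09 * 67 * 0.34 = 2.0502 m

2.0502 m


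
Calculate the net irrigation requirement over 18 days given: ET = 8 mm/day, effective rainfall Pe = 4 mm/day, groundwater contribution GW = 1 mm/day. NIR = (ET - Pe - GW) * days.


Daily deficit = ET - Pe - GW = 8 - 4 - 1 = 3 mm/day
NIR = 3 * 18 = 54 mm

54.0000 mm


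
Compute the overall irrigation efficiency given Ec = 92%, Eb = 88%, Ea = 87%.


Ec = 0.92, Eb = 0.88, Ea = 0.87
E = 0.92 * 0.88 * 0.87 * 100 = 70.4352%

70.4352 %


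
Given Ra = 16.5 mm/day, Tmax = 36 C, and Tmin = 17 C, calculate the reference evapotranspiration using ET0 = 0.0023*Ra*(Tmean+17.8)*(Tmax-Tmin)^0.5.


Tmean = (Tmax + Tmin)/2 = (36 + 17)/2 = 26.5
ET0 = 0.0023 * 16.5 * (26.5 + 17.8) * sqrt(36 - 17)
ET0 = 0.0023 * 16.5 * 44.3 * 4.358899

7.3281 mm/day


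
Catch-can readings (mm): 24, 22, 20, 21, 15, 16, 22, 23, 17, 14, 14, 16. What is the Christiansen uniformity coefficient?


mean = 18.666667 mm
MAD = 3.333333 mm
CU = (1 - 3.333333/18.666667)*100

82.1429 %


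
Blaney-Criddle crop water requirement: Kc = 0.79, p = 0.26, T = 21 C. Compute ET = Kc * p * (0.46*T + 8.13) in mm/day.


ET = Kc * p * (0.46*T + 8.13)
ET = 0.79 * 0.26 * (0.46*21 + 8.13)
ET = 0.79 * 0.26 * 17.7900

3.6541 mm/day


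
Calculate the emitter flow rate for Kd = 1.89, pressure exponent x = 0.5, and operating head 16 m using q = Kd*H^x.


q = Kd * H^x = 1.89 * 16^0.5 = 1.89 * 4.000000

7.5600 L/h


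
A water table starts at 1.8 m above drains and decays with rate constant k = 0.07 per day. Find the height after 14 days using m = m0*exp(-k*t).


m = m0 * exp(-k*t)
m = 1.8 * exp(-0.07 * 14)
m = 1.8 * exp(-0.9800)

0.6756 m


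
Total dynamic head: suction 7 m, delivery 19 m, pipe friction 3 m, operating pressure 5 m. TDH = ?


TDH = Hs + Hd + hf + Hp = 7 + 19 + 3 + 5 = 34

34 m


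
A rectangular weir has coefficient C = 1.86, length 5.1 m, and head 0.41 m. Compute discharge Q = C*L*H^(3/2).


Q = C * L * H^(3/2) = 1.86 * 5.1 * 0.41^1.5 = 1.86 * 5.1 * 0.262528

2.4903 m^3/s


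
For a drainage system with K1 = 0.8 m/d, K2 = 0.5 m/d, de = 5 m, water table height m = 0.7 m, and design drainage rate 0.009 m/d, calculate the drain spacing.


S^2 = 8*K2*de*m/q + 4*K1*m^2/q
S^2 = 8*0.5*5*0.7/0.009 + 4*0.8*0.7^2/0.009
S = sqrt(1729.7778)

41.5906 m


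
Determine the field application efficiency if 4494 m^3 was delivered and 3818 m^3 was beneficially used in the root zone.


Ea = V_root / V_field * 100 = 3818 / 4494 * 100 = 84.9577%

84.9577 %


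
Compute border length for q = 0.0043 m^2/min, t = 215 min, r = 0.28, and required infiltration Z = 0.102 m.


L = q*t/((1+r)*Z)
L = 0.0043*215/((1+0.28)*0.102)
L = 0.9245/0.13056

7.0810 m


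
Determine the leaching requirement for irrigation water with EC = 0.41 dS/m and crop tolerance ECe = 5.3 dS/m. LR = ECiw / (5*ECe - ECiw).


LR = ECiw / (5*ECe - ECiw)
LR = 0.41 / (5*5.3 - 0.41)
LR = 0.41 / 26.0900

0.0157


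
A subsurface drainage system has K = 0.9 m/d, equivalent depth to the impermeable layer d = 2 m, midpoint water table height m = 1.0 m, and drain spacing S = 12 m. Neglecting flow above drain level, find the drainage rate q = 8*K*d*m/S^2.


q = 8*K*d*m/S^2
q = 8*0.9*2*1.0/12^2
q = 14.4000 / 144

0.1000 m/d


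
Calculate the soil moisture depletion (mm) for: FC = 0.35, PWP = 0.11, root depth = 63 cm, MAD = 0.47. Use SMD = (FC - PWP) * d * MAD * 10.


SMD = (FC - PWP) * d * MAD * 10
SMD = (0.35 - 0.11) * 63 * 0.47 * 10
SMD = 0.2400 * 63 * 0.47 * 10

71.0640 mm


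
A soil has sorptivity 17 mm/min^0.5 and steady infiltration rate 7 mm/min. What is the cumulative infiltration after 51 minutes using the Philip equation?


F = S*sqrt(t) + A*t
F = 17*sqrt(51) + 7*51
F = 17*7.141428 + 357

478.4043 mm


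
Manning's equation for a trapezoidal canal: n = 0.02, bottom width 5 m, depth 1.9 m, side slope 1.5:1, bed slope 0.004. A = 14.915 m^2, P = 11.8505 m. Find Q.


R = A/P = 14.915/11.8505 = 1.258597
Q = (1/0.02) * 14.915 * 1.258597^(2/3) * 0.004^0.5

54.9812 m^3/s


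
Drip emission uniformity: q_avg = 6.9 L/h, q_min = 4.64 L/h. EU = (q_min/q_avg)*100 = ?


EU = (q_min/q_avg)*100 = (4.64/6.9)*100 = 67.2464%

67.2464 %


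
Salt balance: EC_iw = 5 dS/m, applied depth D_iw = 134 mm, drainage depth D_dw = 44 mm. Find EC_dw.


EC_dw = EC_iw * D_iw / D_dw
EC_dw = 5 * 134 / 44
EC_dw = 670 / 44

15.2273 dS/m


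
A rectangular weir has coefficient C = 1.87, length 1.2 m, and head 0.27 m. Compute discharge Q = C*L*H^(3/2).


Q = C * L * H^(3/2) = 1.87 * 1.2 * 0.27^1.5 = 1.87 * 1.2 * 0.140296

0.3148 m^3/s


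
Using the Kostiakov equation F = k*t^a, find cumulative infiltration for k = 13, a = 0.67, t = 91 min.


F = k * t^a = 13 * 91^0.67
F = 13 * 20.537980

266.9937 mm


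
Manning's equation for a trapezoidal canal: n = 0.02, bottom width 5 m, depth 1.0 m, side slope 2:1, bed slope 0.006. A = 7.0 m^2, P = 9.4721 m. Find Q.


R = A/P = 7.0/9.4721 = 0.739012
Q = (1/0.02) * 7.0 * 0.739012^(2/3) * 0.006^0.5

22.1604 m^3/s


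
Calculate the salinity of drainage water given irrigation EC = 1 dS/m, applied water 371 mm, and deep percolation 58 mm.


EC_dw = EC_iw * D_iw / D_dw
EC_dw = 1 * 371 / 58
EC_dw = 371 / 58

6.3966 dS/m


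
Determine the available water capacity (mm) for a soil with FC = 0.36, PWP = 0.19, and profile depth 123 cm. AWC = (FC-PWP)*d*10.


AWC = (FC - PWP) * d * 10
AWC = (0.36 - 0.19) * 123 * 10
AWC = 0.1700 * 123 * 10

209.1000 mm


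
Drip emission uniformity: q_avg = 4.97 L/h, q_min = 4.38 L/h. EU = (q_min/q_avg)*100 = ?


EU = (q_min/q_avg)*100 = (4.38/4.97)*100 = 88.1288%

88.1288 %


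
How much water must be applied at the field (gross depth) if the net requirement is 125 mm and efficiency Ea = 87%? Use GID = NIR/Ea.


Ea = 87% = 0.87
GID = NIR / Ea = 125 / 0.87 = 143.6782 mm

143.6782 mm


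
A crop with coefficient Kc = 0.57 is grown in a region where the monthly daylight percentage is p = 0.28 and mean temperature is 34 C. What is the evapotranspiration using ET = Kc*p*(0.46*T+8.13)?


ET = Kc * p * (0.46*T + 8.13)
ET = 0.57 * 0.28 * (0.46*34 + 8.13)
ET = 0.57 * 0.28 * 23.7700

3.7937 mm/day


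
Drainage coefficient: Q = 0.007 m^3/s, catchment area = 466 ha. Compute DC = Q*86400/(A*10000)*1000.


DC = Q * 86400 / (A * 10000) * 1000
DC = 0.007 * 86400 / (466 * 10000) * 1000
DC = 604800.0000 / 4660000

0.1298 mm/day


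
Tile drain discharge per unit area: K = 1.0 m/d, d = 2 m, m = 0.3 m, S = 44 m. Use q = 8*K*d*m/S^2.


q = 8*K*d*m/S^2
q = 8*1.0*2*0.3/44^2
q = 4.8000 / 1936

0.0025 m/d


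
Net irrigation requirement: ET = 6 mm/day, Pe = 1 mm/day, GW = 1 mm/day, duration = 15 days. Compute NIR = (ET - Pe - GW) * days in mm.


Daily deficit = ET - Pe - GW = 6 - 1 - 1 = 4 mm/day
NIR = 4 * 15 = 60 mm

60.0000 mm


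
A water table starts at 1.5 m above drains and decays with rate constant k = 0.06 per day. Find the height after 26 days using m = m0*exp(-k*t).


m = m0 * exp(-k*t)
m = 1.5 * exp(-0.06 * 26)
m = 1.5 * exp(-1.5600)

0.3152 m


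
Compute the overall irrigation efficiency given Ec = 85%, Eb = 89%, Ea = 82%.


Ec = 0.85, Eb = 0.89, Ea = 0.82
E = 0.85 * 0.89 * 0.82 * 100 = 62.0330%

62.0330 %


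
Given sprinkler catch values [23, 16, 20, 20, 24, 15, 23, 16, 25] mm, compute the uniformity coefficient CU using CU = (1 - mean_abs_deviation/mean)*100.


mean = 20.222222 mm
MAD = 3.135802 mm
CU = (1 - 3.135802/20.222222)*100

84.4933 %


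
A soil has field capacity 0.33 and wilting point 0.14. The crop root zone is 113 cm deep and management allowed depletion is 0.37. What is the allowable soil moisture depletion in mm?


SMD = (FC - PWP) * d * MAD * 10
SMD = (0.33 - 0.14) * 113 * 0.37 * 10
SMD = 0.1900 * 113 * 0.37 * 10

79.4390 mm


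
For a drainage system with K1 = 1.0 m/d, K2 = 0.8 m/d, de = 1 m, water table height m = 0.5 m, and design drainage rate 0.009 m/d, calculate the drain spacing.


S^2 = 8*K2*de*m/q + 4*K1*m^2/q
S^2 = 8*0.8*1*0.5/0.009 + 4*1.0*0.5^2/0.009
S = sqrt(466.6667)

21.6025 m


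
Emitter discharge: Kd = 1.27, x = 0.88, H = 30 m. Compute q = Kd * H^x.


q = Kd * H^x = 1.27 * 30^0.88 = 1.27 * 19.946500

25.3321 L/h


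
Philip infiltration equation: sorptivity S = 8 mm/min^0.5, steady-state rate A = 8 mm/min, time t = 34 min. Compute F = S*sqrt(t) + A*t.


F = S*sqrt(t) + A*t
F = 8*sqrt(34) + 8*34
F = 8*5.830952 + 272

318.6476 mm


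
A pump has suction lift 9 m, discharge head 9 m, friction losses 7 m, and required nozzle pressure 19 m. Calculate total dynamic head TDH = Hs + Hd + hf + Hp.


TDH = Hs + Hd + hf + Hp = 9 + 9 + 7 + 19 = 44

44 m


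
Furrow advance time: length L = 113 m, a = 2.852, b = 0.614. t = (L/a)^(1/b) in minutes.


t = (L/a)^(1/b)
t = (113/2.852)^(1/0.614)
t = 39.621318^(1/0.614)

400.3963 min


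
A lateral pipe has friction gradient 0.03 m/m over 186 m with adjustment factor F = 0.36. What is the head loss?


hf = J * L * F = 0.03 * 186 * 0.36 = 2.0088 m

2.0088 m


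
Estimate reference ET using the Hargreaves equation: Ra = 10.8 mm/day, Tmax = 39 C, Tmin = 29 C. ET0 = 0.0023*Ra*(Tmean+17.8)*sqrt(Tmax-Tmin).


Tmean = (Tmax + Tmin)/2 = (39 + 29)/2 = 34.0
ET0 = 0.0023 * 10.8 * (34.0 + 17.8) * sqrt(39 - 29)
ET0 = 0.0023 * 10.8 * 51.8 * 3.162278

4.0689 mm/day


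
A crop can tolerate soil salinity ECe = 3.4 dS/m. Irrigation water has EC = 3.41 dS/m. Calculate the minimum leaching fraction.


LR = ECiw / (5*ECe - ECiw)
LR = 3.41 / (5*3.4 - 3.41)
LR = 3.41 / 13.5900

0.2509


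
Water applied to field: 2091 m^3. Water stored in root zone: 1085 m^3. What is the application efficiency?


Ea = V_root / V_field * 100 = 1085 / 2091 * 100 = 51.8890%

51.8890 %


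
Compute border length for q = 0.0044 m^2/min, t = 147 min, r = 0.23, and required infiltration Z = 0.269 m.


L = q*t/((1+r)*Z)
L = 0.0044*147/((1+0.23)*0.269)
L = 0.6468/0.33087

1.9548 m


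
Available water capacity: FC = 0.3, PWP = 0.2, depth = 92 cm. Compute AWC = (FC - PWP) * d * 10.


AWC = (FC - PWP) * d * 10
AWC = (0.3 - 0.2) * 92 * 10
AWC = 0.1000 * 92 * 10

92.0000 mm


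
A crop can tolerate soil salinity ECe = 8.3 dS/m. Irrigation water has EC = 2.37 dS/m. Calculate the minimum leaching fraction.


LR = ECiw / (5*ECe - ECiw)
LR = 2.37 / (5*8.3 - 2.37)
LR = 2.37 / 39.1300

0.0606


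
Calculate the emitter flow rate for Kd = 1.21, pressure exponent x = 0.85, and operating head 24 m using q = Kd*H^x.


q = Kd * H^x = 1.21 * 24^0.85 = 1.21 * 14.899770

18.0287 L/h


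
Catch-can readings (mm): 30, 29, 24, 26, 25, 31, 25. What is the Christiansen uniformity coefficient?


mean = 27.142857 mm
MAD = 2.448980 mm
CU = (1 - 2.448980/27.142857)*100

90.9774 %


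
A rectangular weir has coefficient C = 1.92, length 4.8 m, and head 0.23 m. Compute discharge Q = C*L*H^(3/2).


Q = C * L * H^(3/2) = 1.92 * 4.8 * 0.23^1.5 = 1.92 * 4.8 * 0.110304

1.0166 m^3/s


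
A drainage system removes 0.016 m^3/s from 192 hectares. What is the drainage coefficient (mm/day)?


DC = Q * 86400 / (A * 10000) * 1000
DC = 0.016 * 86400 / (192 * 10000) * 1000
DC = 1382400.0000 / 1920000

0.7200 mm/day


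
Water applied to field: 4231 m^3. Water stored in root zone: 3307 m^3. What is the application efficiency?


Ea = V_root / V_field * 100 = 3307 / 4231 * 100 = 78.1612%

78.1612 %


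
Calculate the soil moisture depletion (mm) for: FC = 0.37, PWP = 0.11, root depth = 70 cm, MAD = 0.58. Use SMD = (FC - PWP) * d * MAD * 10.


SMD = (FC - PWP) * d * MAD * 10
SMD = (0.37 - 0.11) * 70 * 0.58 * 10
SMD = 0.2600 * 70 * 0.58 * 10

105.5600 mm


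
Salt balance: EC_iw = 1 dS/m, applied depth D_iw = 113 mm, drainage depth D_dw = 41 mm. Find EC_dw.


EC_dw = EC_iw * D_iw / D_dw
EC_dw = 1 * 113 / 41
EC_dw = 113 / 41

2.7561 dS/m


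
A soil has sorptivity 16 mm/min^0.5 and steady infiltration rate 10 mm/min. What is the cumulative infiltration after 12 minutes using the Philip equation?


F = S*sqrt(t) + A*t
F = 16*sqrt(12) + 10*12
F = 16*3.464102 + 120

175.4256 mm


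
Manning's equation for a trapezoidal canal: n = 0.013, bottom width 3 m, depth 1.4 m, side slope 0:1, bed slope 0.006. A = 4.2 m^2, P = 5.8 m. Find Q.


R = A/P = 4.2/5.8 = 0.724138
Q = (1/0.013) * 4.2 * 0.724138^(2/3) * 0.006^0.5

20.1804 m^3/s


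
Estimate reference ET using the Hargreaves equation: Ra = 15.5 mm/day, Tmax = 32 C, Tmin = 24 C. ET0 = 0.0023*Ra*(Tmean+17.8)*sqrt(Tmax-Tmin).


Tmean = (Tmax + Tmin)/2 = (32 + 24)/2 = 28.0
ET0 = 0.0023 * 15.5 * (28.0 + 17.8) * sqrt(32 - 24)
ET0 = 0.0023 * 15.5 * 45.8 * 2.828427

4.6182 mm/day


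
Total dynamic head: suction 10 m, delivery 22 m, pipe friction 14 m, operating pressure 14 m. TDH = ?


TDH = Hs + Hd + hf + Hp = 10 + 22 + 14 + 14 = 60

60 m


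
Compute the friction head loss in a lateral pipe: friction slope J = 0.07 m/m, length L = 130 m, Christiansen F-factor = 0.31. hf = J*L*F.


hf = J * L * F = 0.07 * 130 * 0.31 = 2.8210 m

2.8210 m


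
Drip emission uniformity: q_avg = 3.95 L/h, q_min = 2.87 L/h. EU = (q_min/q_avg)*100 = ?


EU = (q_min/q_avg)*100 = (2.87/3.95)*100 = 72.6582%

72.6582 %


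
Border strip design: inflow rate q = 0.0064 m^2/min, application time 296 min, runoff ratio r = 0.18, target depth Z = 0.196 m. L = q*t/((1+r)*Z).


L = q*t/((1+r)*Z)
L = 0.0064*296/((1+0.18)*0.196)
L = 1.8944/0.23128

8.1909 m


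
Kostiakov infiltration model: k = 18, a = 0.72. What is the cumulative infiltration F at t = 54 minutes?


F = k * t^a = 18 * 54^0.72
F = 18 * 17.673538

318.1237 mm


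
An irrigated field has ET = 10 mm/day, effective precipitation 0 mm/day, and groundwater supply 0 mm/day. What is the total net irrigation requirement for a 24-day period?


Daily deficit = ET - Pe - GW = 10 - 0 - 0 = 10 mm/day
NIR = 10 * 24 = 240 mm

240.0000 mm


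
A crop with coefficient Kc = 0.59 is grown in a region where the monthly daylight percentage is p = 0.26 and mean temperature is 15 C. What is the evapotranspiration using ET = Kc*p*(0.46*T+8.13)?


ET = Kc * p * (0.46*T + 8.13)
ET = 0.59 * 0.26 * (0.46*15 + 8.13)
ET = 0.59 * 0.26 * 15.0300

2.3056 mm/day


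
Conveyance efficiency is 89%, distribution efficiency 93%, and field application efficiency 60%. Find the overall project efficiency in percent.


Ec = 0.89, Eb = 0.93, Ea = 0.6
E = 0.89 * 0.93 * 0.6 * 100 = 49.6620%

49.6620 %


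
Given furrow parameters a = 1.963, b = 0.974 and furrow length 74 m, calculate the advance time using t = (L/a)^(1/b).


t = (L/a)^(1/b)
t = (74/1.963)^(1/0.974)
t = 37.697402^(1/0.974)

41.5326 min


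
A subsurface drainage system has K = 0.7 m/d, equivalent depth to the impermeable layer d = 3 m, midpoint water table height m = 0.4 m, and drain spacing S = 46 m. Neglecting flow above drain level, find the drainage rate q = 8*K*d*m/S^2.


q = 8*K*d*m/S^2
q = 8*0.7*3*0.4/46^2
q = 6.7200 / 2116

0.0032 m/d


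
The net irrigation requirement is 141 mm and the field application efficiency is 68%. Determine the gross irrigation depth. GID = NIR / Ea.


Ea = 68% = 0.68
GID = NIR / Ea = 141 / 0.68 = 207.3529 mm

207.3529 mm


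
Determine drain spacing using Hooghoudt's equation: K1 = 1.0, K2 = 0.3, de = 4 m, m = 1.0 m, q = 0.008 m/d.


S^2 = 8*K2*de*m/q + 4*K1*m^2/q
S^2 = 8*0.3*4*1.0/0.008 + 4*1.0*1.0^2/0.008
S = sqrt(1700.0000)

41.2311 m


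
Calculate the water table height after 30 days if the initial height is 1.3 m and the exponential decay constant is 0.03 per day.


m = m0 * exp(-k*t)
m = 1.3 * exp(-0.03 * 30)
m = 1.3 * exp(-0.9000)

0.5285 m


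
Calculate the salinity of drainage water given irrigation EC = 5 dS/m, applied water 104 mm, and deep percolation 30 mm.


EC_dw = EC_iw * D_iw / D_dw
EC_dw = 5 * 104 / 30
EC_dw = 520 / 30

17.3333 dS/m


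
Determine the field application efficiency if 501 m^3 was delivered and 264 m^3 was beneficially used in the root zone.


Ea = V_root / V_field * 100 = 264 / 501 * 100 = 52.6946%

52.6946 %


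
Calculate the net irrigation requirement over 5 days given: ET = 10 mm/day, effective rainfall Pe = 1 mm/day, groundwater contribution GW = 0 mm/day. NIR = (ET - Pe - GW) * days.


Daily deficit = ET - Pe - GW = 10 - 1 - 0 = 9 mm/day
NIR = 9 * 5 = 45 mm

45.0000 mm


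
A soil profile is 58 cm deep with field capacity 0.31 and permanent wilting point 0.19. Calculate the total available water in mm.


AWC = (FC - PWP) * d * 10
AWC = (0.31 - 0.19) * 58 * 10
AWC = 0.1200 * 58 * 10

69.6000 mm


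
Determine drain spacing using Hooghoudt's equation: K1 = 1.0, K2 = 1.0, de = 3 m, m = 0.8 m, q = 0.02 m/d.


S^2 = 8*K2*de*m/q + 4*K1*m^2/q
S^2 = 8*1.0*3*0.8/0.02 + 4*1.0*0.8^2/0.02
S = sqrt(1088.0000)

32.9848 m


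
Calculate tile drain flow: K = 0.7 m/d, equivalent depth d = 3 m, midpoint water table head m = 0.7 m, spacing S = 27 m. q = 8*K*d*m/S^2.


q = 8*K*d*m/S^2
q = 8*0.7*3*0.7/27^2
q = 11.7600 / 729

0.0161 m/d


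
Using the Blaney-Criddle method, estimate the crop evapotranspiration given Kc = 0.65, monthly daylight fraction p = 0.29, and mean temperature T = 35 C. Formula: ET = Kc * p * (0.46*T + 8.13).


ET = Kc * p * (0.46*T + 8.13)
ET = 0.65 * 0.29 * (0.46*35 + 8.13)
ET = 0.65 * 0.29 * 24.2300

4.5674 mm/day


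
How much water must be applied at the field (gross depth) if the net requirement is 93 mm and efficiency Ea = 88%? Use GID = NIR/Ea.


Ea = 88% = 0.88
GID = NIR / Ea = 93 / 0.88 = 105.6818 mm

105.6818 mm


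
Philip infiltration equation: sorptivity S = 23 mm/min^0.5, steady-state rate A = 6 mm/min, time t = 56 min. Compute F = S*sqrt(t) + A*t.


F = S*sqrt(t) + A*t
F = 23*sqrt(56) + 6*56
F = 23*7.483315 + 336

508.1162 mm


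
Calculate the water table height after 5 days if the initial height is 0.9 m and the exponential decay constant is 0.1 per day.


m = m0 * exp(-k*t)
m = 0.9 * exp(-0.1 * 5)
m = 0.9 * exp(-0.5000)

0.5459 m


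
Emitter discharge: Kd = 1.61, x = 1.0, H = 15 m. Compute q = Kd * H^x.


q = Kd * H^x = 1.61 * 15^1.0 = 1.61 * 15.000000

24.1500 L/h


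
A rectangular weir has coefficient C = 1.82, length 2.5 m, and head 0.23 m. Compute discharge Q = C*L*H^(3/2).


Q = C * L * H^(3/2) = 1.82 * 2.5 * 0.23^1.5 = 1.82 * 2.5 * 0.110304

0.5019 m^3/s


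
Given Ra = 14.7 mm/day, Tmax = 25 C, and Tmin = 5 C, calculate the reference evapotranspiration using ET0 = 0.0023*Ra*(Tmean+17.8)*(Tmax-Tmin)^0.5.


Tmean = (Tmax + Tmin)/2 = (25 + 5)/2 = 15.0
ET0 = 0.0023 * 14.7 * (15.0 + 17.8) * sqrt(25 - 5)
ET0 = 0.0023 * 14.7 * 32.8 * 4.472136

4.9595 mm/day


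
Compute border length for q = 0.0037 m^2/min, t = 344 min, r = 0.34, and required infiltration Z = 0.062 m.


L = q*t/((1+r)*Z)
L = 0.0037*344/((1+0.34)*0.062)
L = 1.2728/0.08308

15.3202 m


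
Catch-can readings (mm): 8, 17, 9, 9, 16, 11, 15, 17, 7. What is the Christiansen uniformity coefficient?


mean = 12.111111 mm
MAD = 3.679012 mm
CU = (1 - 3.679012/12.111111)*100

69.6228 %


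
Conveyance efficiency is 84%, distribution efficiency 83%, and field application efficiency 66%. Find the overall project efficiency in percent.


Ec = 0.84, Eb = 0.83, Ea = 0.66
E = 0.84 * 0.83 * 0.66 * 100 = 46.0152%

46.0152 %


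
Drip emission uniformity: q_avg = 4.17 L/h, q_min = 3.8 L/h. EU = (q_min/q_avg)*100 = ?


EU = (q_min/q_avg)*100 = (3.8/4.17)*100 = 91.1271%

91.1271 %


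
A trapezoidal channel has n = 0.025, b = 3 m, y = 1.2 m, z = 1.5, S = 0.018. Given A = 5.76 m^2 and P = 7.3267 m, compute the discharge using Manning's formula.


R = A/P = 5.76/7.3267 = 0.786166
Q = (1/0.025) * 5.76 * 0.786166^(2/3) * 0.018^0.5

26.3306 m^3/s


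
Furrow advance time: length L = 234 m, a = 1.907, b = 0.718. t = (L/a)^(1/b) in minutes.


t = (L/a)^(1/b)
t = (234/1.907)^(1/0.718)
t = 122.705821^(1/0.718)

811.4896 min


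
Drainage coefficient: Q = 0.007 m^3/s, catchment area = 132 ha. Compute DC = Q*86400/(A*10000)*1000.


DC = Q * 86400 / (A * 10000) * 1000
DC = 0.007 * 86400 / (132 * 10000) * 1000
DC = 604800.0000 / 1320000

0.4582 mm/day


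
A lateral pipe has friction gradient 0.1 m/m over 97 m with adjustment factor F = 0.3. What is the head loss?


hf = J * L * F = 0.1 * 97 * 0.3 = 2.9100 m

2.9100 m


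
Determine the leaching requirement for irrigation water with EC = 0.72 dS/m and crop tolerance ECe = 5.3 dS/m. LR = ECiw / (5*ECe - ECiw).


LR = ECiw / (5*ECe - ECiw)
LR = 0.72 / (5*5.3 - 0.72)
LR = 0.72 / 25.7800

0.0279


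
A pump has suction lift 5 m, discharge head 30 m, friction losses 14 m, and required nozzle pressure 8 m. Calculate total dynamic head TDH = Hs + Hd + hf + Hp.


TDH = Hs + Hd + hf + Hp = 5 + 30 + 14 + 8 = 57

57 m


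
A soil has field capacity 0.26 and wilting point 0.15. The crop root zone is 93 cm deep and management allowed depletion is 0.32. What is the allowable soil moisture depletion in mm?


SMD = (FC - PWP) * d * MAD * 10
SMD = (0.26 - 0.15) * 93 * 0.32 * 10
SMD = 0.1100 * 93 * 0.32 * 10

32.7360 mm


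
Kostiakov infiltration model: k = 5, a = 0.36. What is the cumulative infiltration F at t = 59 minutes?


F = k * t^a = 5 * 59^0.36
F = 5 * 4.340170

21.7008 mm


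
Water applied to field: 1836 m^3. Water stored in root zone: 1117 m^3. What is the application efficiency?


Ea = V_root / V_field * 100 = 1117 / 1836 * 100 = 60.8388%

60.8388 %


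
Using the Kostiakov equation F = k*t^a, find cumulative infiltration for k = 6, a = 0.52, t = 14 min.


F = k * t^a = 6 * 14^0.52
F = 6 * 3.944451

23.6667 mm


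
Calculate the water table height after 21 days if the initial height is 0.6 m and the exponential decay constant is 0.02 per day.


m = m0 * exp(-k*t)
m = 0.6 * exp(-0.02 * 21)
m = 0.6 * exp(-0.4200)

0.3942 m


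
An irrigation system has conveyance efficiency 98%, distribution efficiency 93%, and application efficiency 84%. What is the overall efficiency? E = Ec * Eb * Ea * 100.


Ec = 0.98, Eb = 0.93, Ea = 0.84
E = 0.98 * 0.93 * 0.84 * 100 = 76.5576%

76.5576 %


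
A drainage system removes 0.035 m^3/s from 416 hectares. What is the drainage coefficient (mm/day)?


DC = Q * 86400 / (A * 10000) * 1000
DC = 0.035 * 86400 / (416 * 10000) * 1000
DC = 3024000.0000 / 4160000

0.7269 mm/day


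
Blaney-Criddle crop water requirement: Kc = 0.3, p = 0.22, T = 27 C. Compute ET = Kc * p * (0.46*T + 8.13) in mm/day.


ET = Kc * p * (0.46*T + 8.13)
ET = 0.3 * 0.22 * (0.46*27 + 8.13)
ET = 0.3 * 0.22 * 20.5500

1.3563 mm/day


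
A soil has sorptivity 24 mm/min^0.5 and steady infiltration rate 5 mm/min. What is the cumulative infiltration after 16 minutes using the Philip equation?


F = S*sqrt(t) + A*t
F = 24*sqrt(16) + 5*16
F = 24*4.000000 + 80

176.0000 mm


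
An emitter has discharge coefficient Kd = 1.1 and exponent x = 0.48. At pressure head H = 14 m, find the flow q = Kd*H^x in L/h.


q = Kd * H^x = 1.1 * 14^0.48 = 1.1 * 3.549290

3.9042 L/h


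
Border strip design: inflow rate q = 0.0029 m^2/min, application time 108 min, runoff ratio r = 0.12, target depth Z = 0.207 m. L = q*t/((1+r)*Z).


L = q*t/((1+r)*Z)
L = 0.0029*108/((1+0.12)*0.207)
L = 0.3132/0.23184

1.3509 m


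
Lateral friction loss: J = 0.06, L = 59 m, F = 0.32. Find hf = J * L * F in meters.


hf = J * L * F = 0.06 * 59 * 0.32 = 1.1328 m

1.1328 m


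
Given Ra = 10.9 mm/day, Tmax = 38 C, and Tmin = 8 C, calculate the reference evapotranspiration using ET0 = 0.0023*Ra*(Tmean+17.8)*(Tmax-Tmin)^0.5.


Tmean = (Tmax + Tmin)/2 = (38 + 8)/2 = 23.0
ET0 = 0.0023 * 10.9 * (23.0 + 17.8) * sqrt(38 - 8)
ET0 = 0.0023 * 10.9 * 40.8 * 5.477226

5.6024 mm/day


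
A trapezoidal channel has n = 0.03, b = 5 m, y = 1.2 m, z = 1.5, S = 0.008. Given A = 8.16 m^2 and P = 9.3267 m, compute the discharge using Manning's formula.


R = A/P = 8.16/9.3267 = 0.874908
Q = (1/0.03) * 8.16 * 0.874908^(2/3) * 0.008^0.5

22.2547 m^3/s


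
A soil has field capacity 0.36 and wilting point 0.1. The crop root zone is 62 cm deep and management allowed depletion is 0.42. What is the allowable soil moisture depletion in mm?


SMD = (FC - PWP) * d * MAD * 10
SMD = (0.36 - 0.1) * 62 * 0.42 * 10
SMD = 0.2600 * 62 * 0.42 * 10

67.7040 mm


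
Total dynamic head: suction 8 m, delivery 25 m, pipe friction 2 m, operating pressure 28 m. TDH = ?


TDH = Hs + Hd + hf + Hp = 8 + 25 + 2 + 28 = 63

63 m


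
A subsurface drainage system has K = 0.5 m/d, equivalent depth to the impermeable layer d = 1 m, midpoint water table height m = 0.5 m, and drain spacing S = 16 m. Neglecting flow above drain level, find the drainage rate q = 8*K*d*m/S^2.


q = 8*K*d*m/S^2
q = 8*0.5*1*0.5/16^2
q = 2.0000 / 256

0.0078 m/d


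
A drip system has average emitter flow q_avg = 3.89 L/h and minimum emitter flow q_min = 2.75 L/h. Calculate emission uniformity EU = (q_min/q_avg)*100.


EU = (q_min/q_avg)*100 = (2.75/3.89)*100 = 70.6941%

70.6941 %


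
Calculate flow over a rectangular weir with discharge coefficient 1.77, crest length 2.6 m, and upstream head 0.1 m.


Q = C * L * H^(3/2) = 1.77 * 2.6 * 0.1^1.5 = 1.77 * 2.6 * 0.031623

0.1455 m^3/s


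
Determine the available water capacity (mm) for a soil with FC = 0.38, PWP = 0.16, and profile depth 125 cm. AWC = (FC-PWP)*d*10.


AWC = (FC - PWP) * d * 10
AWC = (0.38 - 0.16) * 125 * 10
AWC = 0.2200 * 125 * 10

275.0000 mm


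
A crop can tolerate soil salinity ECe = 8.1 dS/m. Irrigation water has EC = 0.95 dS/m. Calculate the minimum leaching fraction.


LR = ECiw / (5*ECe - ECiw)
LR = 0.95 / (5*8.1 - 0.95)
LR = 0.95 / 39.5500

0.0240


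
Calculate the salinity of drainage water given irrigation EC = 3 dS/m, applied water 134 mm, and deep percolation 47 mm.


EC_dw = EC_iw * D_iw / D_dw
EC_dw = 3 * 134 / 47
EC_dw = 402 / 47

8.5532 dS/m


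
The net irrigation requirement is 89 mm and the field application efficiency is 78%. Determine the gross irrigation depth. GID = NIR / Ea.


Ea = 78% = 0.78
GID = NIR / Ea = 89 / 0.78 = 114.1026 mm

114.1026 mm


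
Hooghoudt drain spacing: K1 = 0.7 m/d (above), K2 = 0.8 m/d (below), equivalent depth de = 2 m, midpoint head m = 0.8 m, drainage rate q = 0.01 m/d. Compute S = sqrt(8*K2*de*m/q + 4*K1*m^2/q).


S^2 = 8*K2*de*m/q + 4*K1*m^2/q
S^2 = 8*0.8*2*0.8/0.01 + 4*0.7*0.8^2/0.01
S = sqrt(1203.2000)

34.6872 m


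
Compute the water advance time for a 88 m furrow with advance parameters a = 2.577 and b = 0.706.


t = (L/a)^(1/b)
t = (88/2.577)^(1/0.706)
t = 34.148234^(1/0.706)

148.5627 min


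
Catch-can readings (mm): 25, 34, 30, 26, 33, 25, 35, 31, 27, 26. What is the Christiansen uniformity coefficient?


mean = 29.200000 mm
MAD = 3.400000 mm
CU = (1 - 3.400000/29.200000)*100

88.3562 %


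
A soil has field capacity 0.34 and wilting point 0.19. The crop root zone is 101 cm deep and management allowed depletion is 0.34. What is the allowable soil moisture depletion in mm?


SMD = (FC - PWP) * d * MAD * 10
SMD = (0.34 - 0.19) * 101 * 0.34 * 10
SMD = 0.1500 * 101 * 0.34 * 10

51.5100 mm


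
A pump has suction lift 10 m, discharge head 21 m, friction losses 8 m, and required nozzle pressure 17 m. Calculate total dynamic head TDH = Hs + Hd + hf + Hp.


TDH = Hs + Hd + hf + Hp = 10 + 21 + 8 + 17 = 56

56 m


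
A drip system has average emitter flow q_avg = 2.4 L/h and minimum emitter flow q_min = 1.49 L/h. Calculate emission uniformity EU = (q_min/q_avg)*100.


EU = (q_min/q_avg)*100 = (1.49/2.4)*100 = 62.0833%

62.0833 %


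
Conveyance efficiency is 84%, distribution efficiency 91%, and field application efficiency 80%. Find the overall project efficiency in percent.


Ec = 0.84, Eb = 0.91, Ea = 0.8
E = 0.84 * 0.91 * 0.8 * 100 = 61.1520%

61.1520 %


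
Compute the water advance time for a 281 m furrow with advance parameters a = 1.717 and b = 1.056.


t = (L/a)^(1/b)
t = (281/1.717)^(1/1.056)
t = 163.657542^(1/1.056)

124.8908 min


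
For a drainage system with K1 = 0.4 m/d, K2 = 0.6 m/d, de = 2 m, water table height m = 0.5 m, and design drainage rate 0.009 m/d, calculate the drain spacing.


S^2 = 8*K2*de*m/q + 4*K1*m^2/q
S^2 = 8*0.6*2*0.5/0.009 + 4*0.4*0.5^2/0.009
S = sqrt(577.7778)

24.0370 m
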